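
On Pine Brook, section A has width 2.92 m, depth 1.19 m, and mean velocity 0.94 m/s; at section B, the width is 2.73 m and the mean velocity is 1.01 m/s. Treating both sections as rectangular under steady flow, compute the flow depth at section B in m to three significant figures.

1.18 m

Q = A₁V₁ = (2.92×1.19) × 0.94 = 3.266 m³/s
d₂ = Q/(b₂ V₂) = 3.266/(2.73×1.01) = 1.185 m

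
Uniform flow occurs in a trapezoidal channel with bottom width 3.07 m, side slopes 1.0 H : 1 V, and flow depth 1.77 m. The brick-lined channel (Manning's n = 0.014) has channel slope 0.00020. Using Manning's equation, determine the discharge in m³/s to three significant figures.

9.00 m³/s

A = (b + z·y)·y = (3.07 + 1.0×1.77)×1.77 = 8.567 m²
P = b + 2y√(1+z²) = 3.07 + 2×1.77×√(1+1.0²) = 8.076 m
R = A/P = 8.567/8.076 = 1.061 m
Q = (1/n)·A·R^(2/3)·S^(1/2) = (1/0.014) × 8.567 × 1.061^(2/3) × 0.00020^(1/2) = 9.001 m³/s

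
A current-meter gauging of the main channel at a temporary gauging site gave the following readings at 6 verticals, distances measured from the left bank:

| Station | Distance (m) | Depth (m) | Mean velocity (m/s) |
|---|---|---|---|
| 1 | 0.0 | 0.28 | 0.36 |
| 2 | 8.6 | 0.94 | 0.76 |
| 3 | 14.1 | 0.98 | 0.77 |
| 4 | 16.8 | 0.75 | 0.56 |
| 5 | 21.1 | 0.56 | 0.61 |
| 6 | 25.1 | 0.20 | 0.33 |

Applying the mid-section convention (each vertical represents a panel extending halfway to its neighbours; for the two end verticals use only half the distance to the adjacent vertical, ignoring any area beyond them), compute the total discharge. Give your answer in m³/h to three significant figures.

w_1 = (8.6 − 0.0)/2 = 4.3 m; q_1 = 0.36 × 0.28 × 4.3 = 0.4334 m³/s
w_2 = (14.1 − 0.0)/2 = 7.05 m; q_2 = 0.76 × 0.94 × 7.05 = 5.037 m³/s
w_3 = (16.8 − 8.6)/2 = 4.1 m; q_3 = 0.77 × 0.98 × 4.1 = 3.094 m³/s
w_4 = (21.1 − 14.1)/2 = 3.5 m; q_4 = 0.56 × 0.75 × 3.5 = 1.470 m³/s
w_5 = (25.1 − 16.8)/2 = 4.15 m; q_5 = 0.61 × 0.56 × 4.15 = 1.418 m³/s
w_6 = (25.1 − 21.1)/2 = 2 m; q_6 = 0.33 × 0.20 × 2 = 0.1320 m³/s
Q = Σ qᵢ = 11.58 m³/s
= 11.58 × 3600 = 41700 m³/h

41700 m³/h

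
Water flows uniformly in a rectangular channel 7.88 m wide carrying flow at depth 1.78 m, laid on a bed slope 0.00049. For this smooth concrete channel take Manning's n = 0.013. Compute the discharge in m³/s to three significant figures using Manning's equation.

A = b·y = 7.88 × 1.78 = 14.03 m²
P = b + 2y = 7.88 + 2×1.78 = 11.44 m
R = A/P = 14.03/11.44 = 1.226 m
Q = (1/n)·A·R^(2/3)·S^(1/2) = (1/0.013) × 14.03 × 1.226^(2/3) × 0.00049^(1/2) = 27.36 m³/s

27.4 m³/s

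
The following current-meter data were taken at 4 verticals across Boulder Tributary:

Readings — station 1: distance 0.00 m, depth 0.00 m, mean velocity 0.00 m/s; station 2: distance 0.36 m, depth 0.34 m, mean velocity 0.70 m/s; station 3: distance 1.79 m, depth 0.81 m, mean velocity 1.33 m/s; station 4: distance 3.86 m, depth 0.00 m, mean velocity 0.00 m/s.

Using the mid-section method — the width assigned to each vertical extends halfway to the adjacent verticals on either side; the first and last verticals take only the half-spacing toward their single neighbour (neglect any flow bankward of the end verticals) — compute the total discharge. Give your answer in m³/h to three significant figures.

7550 m³/h

w_2 = (1.79 − 0.00)/2 = 0.895 m; q_2 = 0.70 × 0.34 × 0.895 = 0.2130 m³/s
w_3 = (3.86 − 0.36)/2 = 1.75 m; q_3 = 1.33 × 0.81 × 1.75 = 1.885 m³/s
Stations 1, 4 contribute zero (depth or velocity is 0).
Q = Σ qᵢ = 2.098 m³/s
= 2.098 × 3600 = 7554 m³/h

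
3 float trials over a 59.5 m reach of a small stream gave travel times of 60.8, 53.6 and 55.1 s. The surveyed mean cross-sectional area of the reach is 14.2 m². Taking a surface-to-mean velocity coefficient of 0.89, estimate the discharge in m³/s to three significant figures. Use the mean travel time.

13.3 m³/s

t̄ = (60.8 + 53.6 + 55.1) / 3 = 56.5 s
v_surface = L / t̄ = 59.5 / 56.5 = 1.053 m/s
v_mean = 0.89 × 1.053 = 0.9373 m/s
Q = A × v_mean = 14.2 × 0.9373 = 13.31 m³/s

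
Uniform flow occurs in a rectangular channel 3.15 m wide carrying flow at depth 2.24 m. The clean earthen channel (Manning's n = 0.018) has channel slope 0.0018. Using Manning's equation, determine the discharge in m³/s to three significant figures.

A = b·y = 3.15 × 2.24 = 7.056 m²
P = b + 2y = 3.15 + 2×2.24 = 7.630 m
R = A/P = 7.056/7.630 = 0.9248 m
Q = (1/n)·A·R^(2/3)·S^(1/2) = (1/0.018) × 7.056 × 0.9248^(2/3) × 0.0018^(1/2) = 15.79 m³/s

15.8 m³/s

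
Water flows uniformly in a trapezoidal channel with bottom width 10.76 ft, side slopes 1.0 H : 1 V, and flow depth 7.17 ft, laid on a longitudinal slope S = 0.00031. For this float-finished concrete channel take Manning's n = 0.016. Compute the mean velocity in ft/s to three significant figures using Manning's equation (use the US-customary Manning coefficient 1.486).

4.22 ft/s

A = (b + z·y)·y = (10.76 + 1.0×7.17)×7.17 = 128.6 ft²
P = b + 2y√(1+z²) = 10.76 + 2×7.17×√(1+1.0²) = 31.04 ft
R = A/P = 128.6/31.04 = 4.142 ft
Q = (1.486/n)·A·R^(2/3)·S^(1/2) = (1.486/0.016) × 128.6 × 4.142^(2/3) × 0.00031^(1/2) = 542.2 ft³/s
V = Q/A = 542.2/128.6 = 4.217 ft/s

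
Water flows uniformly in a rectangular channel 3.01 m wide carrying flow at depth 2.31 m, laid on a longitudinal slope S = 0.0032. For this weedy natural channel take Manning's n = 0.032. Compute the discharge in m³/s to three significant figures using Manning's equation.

11.6 m³/s

A = b·y = 3.01 × 2.31 = 6.953 m²
P = b + 2y = 3.01 + 2×2.31 = 7.630 m
R = A/P = 6.953/7.630 = 0.9113 m
Q = (1/n)·A·R^(2/3)·S^(1/2) = (1/0.032) × 6.953 × 0.9113^(2/3) × 0.0032^(1/2) = 11.55 m³/s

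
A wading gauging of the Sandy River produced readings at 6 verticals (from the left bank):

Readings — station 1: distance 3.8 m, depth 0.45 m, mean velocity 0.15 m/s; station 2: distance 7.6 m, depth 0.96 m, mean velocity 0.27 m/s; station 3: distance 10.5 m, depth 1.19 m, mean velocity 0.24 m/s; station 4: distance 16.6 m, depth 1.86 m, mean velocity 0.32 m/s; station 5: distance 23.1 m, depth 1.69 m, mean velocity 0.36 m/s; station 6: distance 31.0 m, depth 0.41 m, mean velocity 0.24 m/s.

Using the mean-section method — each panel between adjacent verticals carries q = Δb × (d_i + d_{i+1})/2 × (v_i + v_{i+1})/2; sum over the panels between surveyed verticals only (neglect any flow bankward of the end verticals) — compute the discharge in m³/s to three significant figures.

10.4 m³/s

Panel 1-2: Δb = 3.8 m, d̄ = (0.45+0.96)/2 = 0.705, v̄ = (0.15+0.27)/2 = 0.21 → q = 3.8×0.705×0.21 = 0.5626 m³/s
Panel 2-3: Δb = 2.9 m, d̄ = (0.96+1.19)/2 = 1.075, v̄ = (0.27+0.24)/2 = 0.255 → q = 2.9×1.075×0.255 = 0.7950 m³/s
Panel 3-4: Δb = 6.1 m, d̄ = (1.19+1.86)/2 = 1.525, v̄ = (0.24+0.32)/2 = 0.28 → q = 6.1×1.525×0.28 = 2.605 m³/s
Panel 4-5: Δb = 6.5 m, d̄ = (1.86+1.69)/2 = 1.775, v̄ = (0.32+0.36)/2 = 0.34 → q = 6.5×1.775×0.34 = 3.923 m³/s
Panel 5-6: Δb = 7.9 m, d̄ = (1.69+0.41)/2 = 1.05, v̄ = (0.36+0.24)/2 = 0.3 → q = 7.9×1.05×0.3 = 2.489 m³/s
Q = Σ q = 10.37 m³/s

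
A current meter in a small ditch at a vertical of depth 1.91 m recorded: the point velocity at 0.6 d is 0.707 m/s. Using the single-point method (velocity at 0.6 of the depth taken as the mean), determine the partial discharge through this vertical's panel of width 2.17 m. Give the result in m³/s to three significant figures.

2.93 m³/s

v̄ = v₀.₆ = 0.707 m/s
q = v̄ × d × w = 0.7070 × 1.91 × 2.17 = 2.930 m³/s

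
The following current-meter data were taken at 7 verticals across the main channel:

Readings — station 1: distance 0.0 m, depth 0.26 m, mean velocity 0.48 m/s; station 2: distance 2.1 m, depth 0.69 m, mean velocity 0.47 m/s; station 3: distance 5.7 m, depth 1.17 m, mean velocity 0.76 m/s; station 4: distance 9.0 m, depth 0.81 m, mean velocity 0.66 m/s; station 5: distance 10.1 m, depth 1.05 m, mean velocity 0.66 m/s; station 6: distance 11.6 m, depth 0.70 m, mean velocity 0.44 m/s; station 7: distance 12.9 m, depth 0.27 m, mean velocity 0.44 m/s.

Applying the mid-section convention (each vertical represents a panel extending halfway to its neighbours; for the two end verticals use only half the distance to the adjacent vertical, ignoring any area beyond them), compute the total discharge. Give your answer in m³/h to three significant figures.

24200 m³/h

w_1 = (2.1 − 0.0)/2 = 1.05 m; q_1 = 0.48 × 0.26 × 1.05 = 0.1310 m³/s
w_2 = (5.7 − 0.0)/2 = 2.85 m; q_2 = 0.47 × 0.69 × 2.85 = 0.9243 m³/s
w_3 = (9.0 − 2.1)/2 = 3.45 m; q_3 = 0.76 × 1.17 × 3.45 = 3.068 m³/s
w_4 = (10.1 − 5.7)/2 = 2.2 m; q_4 = 0.66 × 0.81 × 2.2 = 1.176 m³/s
w_5 = (11.6 − 9.0)/2 = 1.3 m; q_5 = 0.66 × 1.05 × 1.3 = 0.9009 m³/s
w_6 = (12.9 − 10.1)/2 = 1.4 m; q_6 = 0.44 × 0.70 × 1.4 = 0.4312 m³/s
w_7 = (12.9 − 11.6)/2 = 0.65 m; q_7 = 0.44 × 0.27 × 0.65 = 0.07722 m³/s
Q = Σ qᵢ = 6.708 m³/s
= 6.708 × 3600 = 24150 m³/h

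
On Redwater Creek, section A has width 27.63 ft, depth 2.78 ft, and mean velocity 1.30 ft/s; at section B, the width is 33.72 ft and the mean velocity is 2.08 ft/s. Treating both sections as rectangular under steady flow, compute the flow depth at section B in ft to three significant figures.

Q = A₁V₁ = (27.63×2.78) × 1.30 = 99.85 ft³/s
d₂ = Q/(b₂ V₂) = 99.85/(33.72×2.08) = 1.424 ft

1.42 ft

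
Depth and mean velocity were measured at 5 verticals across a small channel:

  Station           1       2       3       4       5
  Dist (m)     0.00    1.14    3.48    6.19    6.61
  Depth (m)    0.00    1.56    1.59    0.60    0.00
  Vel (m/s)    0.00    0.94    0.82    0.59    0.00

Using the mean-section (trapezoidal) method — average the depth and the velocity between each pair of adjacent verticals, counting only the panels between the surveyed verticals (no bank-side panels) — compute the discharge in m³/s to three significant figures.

Panel 1-2: Δb = 1.14 m, d̄ = (0.00+1.56)/2 = 0.78, v̄ = (0.00+0.94)/2 = 0.47 → q = 1.14×0.78×0.47 = 0.4179 m³/s
Panel 2-3: Δb = 2.34 m, d̄ = (1.56+1.59)/2 = 1.575, v̄ = (0.94+0.82)/2 = 0.88 → q = 2.34×1.575×0.88 = 3.243 m³/s
Panel 3-4: Δb = 2.71 m, d̄ = (1.59+0.60)/2 = 1.095, v̄ = (0.82+0.59)/2 = 0.705 → q = 2.71×1.095×0.705 = 2.092 m³/s
Panel 4-5: Δb = 0.42 m, d̄ = (0.60+0.00)/2 = 0.3, v̄ = (0.59+0.00)/2 = 0.295 → q = 0.42×0.3×0.295 = 0.03717 m³/s
Q = Σ q = 5.790 m³/s

5.79 m³/s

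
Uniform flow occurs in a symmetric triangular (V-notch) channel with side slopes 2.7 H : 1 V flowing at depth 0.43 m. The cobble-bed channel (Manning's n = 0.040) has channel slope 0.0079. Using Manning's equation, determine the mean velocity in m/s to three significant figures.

A = z·y² = 2.7×0.43² = 0.4992 m²
P = 2y√(1+z²) = 2×0.43×√(1+2.7²) = 2.476 m
R = A/P = 0.4992/2.476 = 0.2016 m
Q = (1/n)·A·R^(2/3)·S^(1/2) = (1/0.040) × 0.4992 × 0.2016^(2/3) × 0.0079^(1/2) = 0.3814 m³/s
V = Q/A = 0.3814/0.4992 = 0.7640 m/s

0.764 m/s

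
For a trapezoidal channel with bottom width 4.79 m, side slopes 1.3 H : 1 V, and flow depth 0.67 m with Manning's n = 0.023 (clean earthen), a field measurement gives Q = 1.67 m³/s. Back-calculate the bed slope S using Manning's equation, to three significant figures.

0.000232

A = (b + z·y)·y = (4.79 + 1.3×0.67)×0.67 = 3.793 m²
P = b + 2y√(1+z²) = 4.79 + 2×0.67×√(1+1.3²) = 6.988 m
R = A/P = 3.793/6.988 = 0.5428 m
S = (Q·n / (1·A·R^(2/3)))² = (1.67×0.023 / (1×3.793×0.6654))² = 0.0002316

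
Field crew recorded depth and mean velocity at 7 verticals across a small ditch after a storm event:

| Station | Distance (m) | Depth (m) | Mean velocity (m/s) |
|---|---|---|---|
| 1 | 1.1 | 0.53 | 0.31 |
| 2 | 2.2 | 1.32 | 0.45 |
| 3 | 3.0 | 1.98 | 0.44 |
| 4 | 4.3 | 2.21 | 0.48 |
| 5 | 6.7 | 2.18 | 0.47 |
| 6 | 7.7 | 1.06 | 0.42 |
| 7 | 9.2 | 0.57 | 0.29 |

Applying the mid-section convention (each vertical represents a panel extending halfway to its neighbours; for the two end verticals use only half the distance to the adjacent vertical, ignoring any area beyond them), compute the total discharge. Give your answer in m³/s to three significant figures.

w_1 = (2.2 − 1.1)/2 = 0.55 m; q_1 = 0.31 × 0.53 × 0.55 = 0.09037 m³/s
w_2 = (3.0 − 1.1)/2 = 0.95 m; q_2 = 0.45 × 1.32 × 0.95 = 0.5643 m³/s
w_3 = (4.3 − 2.2)/2 = 1.05 m; q_3 = 0.44 × 1.98 × 1.05 = 0.9148 m³/s
w_4 = (6.7 − 3.0)/2 = 1.85 m; q_4 = 0.48 × 2.21 × 1.85 = 1.962 m³/s
w_5 = (7.7 − 4.3)/2 = 1.7 m; q_5 = 0.47 × 2.18 × 1.7 = 1.742 m³/s
w_6 = (9.2 − 6.7)/2 = 1.25 m; q_6 = 0.42 × 1.06 × 1.25 = 0.5565 m³/s
w_7 = (9.2 − 7.7)/2 = 0.75 m; q_7 = 0.29 × 0.57 × 0.75 = 0.1240 m³/s
Q = Σ qᵢ = 5.954 m³/s

5.95 m³/s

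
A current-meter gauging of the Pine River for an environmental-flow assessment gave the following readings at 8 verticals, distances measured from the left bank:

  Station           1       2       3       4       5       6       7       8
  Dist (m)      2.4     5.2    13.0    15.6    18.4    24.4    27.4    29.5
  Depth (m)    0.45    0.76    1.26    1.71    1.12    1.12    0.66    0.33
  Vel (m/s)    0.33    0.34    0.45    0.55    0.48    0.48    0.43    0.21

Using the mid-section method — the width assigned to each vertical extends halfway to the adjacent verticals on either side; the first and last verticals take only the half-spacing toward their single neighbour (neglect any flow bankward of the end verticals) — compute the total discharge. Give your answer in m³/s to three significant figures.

w_1 = (5.2 − 2.4)/2 = 1.4 m; q_1 = 0.33 × 0.45 × 1.4 = 0.2079 m³/s
w_2 = (13.0 − 2.4)/2 = 5.3 m; q_2 = 0.34 × 0.76 × 5.3 = 1.370 m³/s
w_3 = (15.6 − 5.2)/2 = 5.2 m; q_3 = 0.45 × 1.26 × 5.2 = 2.948 m³/s
w_4 = (18.4 − 13.0)/2 = 2.7 m; q_4 = 0.55 × 1.71 × 2.7 = 2.539 m³/s
w_5 = (24.4 − 15.6)/2 = 4.4 m; q_5 = 0.48 × 1.12 × 4.4 = 2.365 m³/s
w_6 = (27.4 − 18.4)/2 = 4.5 m; q_6 = 0.48 × 1.12 × 4.5 = 2.419 m³/s
w_7 = (29.5 − 24.4)/2 = 2.55 m; q_7 = 0.43 × 0.66 × 2.55 = 0.7237 m³/s
w_8 = (29.5 − 27.4)/2 = 1.05 m; q_8 = 0.21 × 0.33 × 1.05 = 0.07277 m³/s
Q = Σ qᵢ = 12.65 m³/s

12.6 m³/s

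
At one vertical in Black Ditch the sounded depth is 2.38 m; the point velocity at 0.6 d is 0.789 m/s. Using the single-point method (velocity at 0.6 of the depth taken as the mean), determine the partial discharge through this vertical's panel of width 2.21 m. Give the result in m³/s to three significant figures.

4.15 m³/s

v̄ = v₀.₆ = 0.789 m/s
q = v̄ × d × w = 0.7890 × 2.38 × 2.21 = 4.150 m³/s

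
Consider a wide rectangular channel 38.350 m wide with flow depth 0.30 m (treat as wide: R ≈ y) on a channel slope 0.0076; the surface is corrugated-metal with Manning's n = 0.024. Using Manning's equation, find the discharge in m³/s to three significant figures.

18.7 m³/s

A = b·y = 38.350 × 0.30 = 11.51 m²
Wide channel: R ≈ y = 0.30 m
Q = (1/n)·A·R^(2/3)·S^(1/2) = (1/0.024) × 11.51 × 0.3000^(2/3) × 0.0076^(1/2) = 18.73 m³/s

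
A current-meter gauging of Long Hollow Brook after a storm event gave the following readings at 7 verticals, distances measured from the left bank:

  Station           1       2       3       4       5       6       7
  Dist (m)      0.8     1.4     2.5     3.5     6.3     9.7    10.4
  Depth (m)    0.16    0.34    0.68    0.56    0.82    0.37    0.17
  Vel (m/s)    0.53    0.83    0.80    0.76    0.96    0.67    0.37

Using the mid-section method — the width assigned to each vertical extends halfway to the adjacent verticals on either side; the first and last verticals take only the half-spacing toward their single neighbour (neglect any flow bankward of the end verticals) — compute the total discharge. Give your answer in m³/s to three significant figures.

w_1 = (1.4 − 0.8)/2 = 0.3 m; q_1 = 0.53 × 0.16 × 0.3 = 0.02544 m³/s
w_2 = (2.5 − 0.8)/2 = 0.85 m; q_2 = 0.83 × 0.34 × 0.85 = 0.2399 m³/s
w_3 = (3.5 − 1.4)/2 = 1.05 m; q_3 = 0.80 × 0.68 × 1.05 = 0.5712 m³/s
w_4 = (6.3 − 2.5)/2 = 1.9 m; q_4 = 0.76 × 0.56 × 1.9 = 0.8086 m³/s
w_5 = (9.7 − 3.5)/2 = 3.1 m; q_5 = 0.96 × 0.82 × 3.1 = 2.440 m³/s
w_6 = (10.4 − 6.3)/2 = 2.05 m; q_6 = 0.67 × 0.37 × 2.05 = 0.5082 m³/s
w_7 = (10.4 − 9.7)/2 = 0.35 m; q_7 = 0.37 × 0.17 × 0.35 = 0.02202 m³/s
Q = Σ qᵢ = 4.616 m³/s

4.62 m³/s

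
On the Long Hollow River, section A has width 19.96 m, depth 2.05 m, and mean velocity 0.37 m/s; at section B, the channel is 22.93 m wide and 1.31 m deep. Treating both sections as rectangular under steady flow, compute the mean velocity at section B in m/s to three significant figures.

0.504 m/s

Q = A₁V₁ = (19.96×2.05) × 0.37 = 15.14 m³/s
A₂ = 22.93 × 1.31 = 30.04 m²
V₂ = Q/A₂ = 15.14/30.04 = 0.5040 m/s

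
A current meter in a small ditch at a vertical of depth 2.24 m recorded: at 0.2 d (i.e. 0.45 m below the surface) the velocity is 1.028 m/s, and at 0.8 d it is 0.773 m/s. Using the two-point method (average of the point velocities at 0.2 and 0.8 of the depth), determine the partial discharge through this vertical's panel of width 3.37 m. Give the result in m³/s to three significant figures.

6.80 m³/s

v̄ = (1.028 + 0.773) / 2 = 0.9005 m/s
q = v̄ × d × w = 0.9005 × 2.24 × 3.37 = 6.798 m³/s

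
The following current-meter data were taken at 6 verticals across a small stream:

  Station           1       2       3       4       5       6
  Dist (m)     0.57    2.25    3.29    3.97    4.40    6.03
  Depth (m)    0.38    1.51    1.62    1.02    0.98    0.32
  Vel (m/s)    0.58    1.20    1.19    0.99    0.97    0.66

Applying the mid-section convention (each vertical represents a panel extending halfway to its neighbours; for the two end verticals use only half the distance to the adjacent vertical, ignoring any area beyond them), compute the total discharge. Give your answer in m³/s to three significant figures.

6.02 m³/s

w_1 = (2.25 − 0.57)/2 = 0.84 m; q_1 = 0.58 × 0.38 × 0.84 = 0.1851 m³/s
w_2 = (3.29 − 0.57)/2 = 1.36 m; q_2 = 1.20 × 1.51 × 1.36 = 2.464 m³/s
w_3 = (3.97 − 2.25)/2 = 0.86 m; q_3 = 1.19 × 1.62 × 0.86 = 1.658 m³/s
w_4 = (4.40 − 3.29)/2 = 0.555 m; q_4 = 0.99 × 1.02 × 0.555 = 0.5604 m³/s
w_5 = (6.03 − 3.97)/2 = 1.03 m; q_5 = 0.97 × 0.98 × 1.03 = 0.9791 m³/s
w_6 = (6.03 − 4.40)/2 = 0.815 m; q_6 = 0.66 × 0.32 × 0.815 = 0.1721 m³/s
Q = Σ qᵢ = 6.019 m³/s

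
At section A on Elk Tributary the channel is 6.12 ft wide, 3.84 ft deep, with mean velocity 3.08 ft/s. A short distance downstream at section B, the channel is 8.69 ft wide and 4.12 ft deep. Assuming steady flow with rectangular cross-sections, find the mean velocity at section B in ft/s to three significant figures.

2.02 ft/s

Q = A₁V₁ = (6.12×3.84) × 3.08 = 72.38 ft³/s
A₂ = 8.69 × 4.12 = 35.80 ft²
V₂ = Q/A₂ = 72.38/35.80 = 2.022 ft/s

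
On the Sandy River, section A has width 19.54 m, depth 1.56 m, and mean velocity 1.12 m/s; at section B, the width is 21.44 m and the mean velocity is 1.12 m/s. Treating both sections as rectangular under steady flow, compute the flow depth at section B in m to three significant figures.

1.42 m

Q = A₁V₁ = (19.54×1.56) × 1.12 = 34.14 m³/s
d₂ = Q/(b₂ V₂) = 34.14/(21.44×1.12) = 1.422 m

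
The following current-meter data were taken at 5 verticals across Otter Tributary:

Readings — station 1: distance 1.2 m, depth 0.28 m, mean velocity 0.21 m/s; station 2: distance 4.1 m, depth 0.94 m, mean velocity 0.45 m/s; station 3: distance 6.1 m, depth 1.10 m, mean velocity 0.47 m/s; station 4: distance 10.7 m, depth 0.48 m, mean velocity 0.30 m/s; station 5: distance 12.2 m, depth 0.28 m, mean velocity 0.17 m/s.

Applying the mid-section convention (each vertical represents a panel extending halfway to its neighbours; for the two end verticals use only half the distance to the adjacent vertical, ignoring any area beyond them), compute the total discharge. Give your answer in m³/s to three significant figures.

w_1 = (4.1 − 1.2)/2 = 1.45 m; q_1 = 0.21 × 0.28 × 1.45 = 0.08526 m³/s
w_2 = (6.1 − 1.2)/2 = 2.45 m; q_2 = 0.45 × 0.94 × 2.45 = 1.036 m³/s
w_3 = (10.7 − 4.1)/2 = 3.3 m; q_3 = 0.47 × 1.10 × 3.3 = 1.706 m³/s
w_4 = (12.2 − 6.1)/2 = 3.05 m; q_4 = 0.30 × 0.48 × 3.05 = 0.4392 m³/s
w_5 = (12.2 − 10.7)/2 = 0.75 m; q_5 = 0.17 × 0.28 × 0.75 = 0.03570 m³/s
Q = Σ qᵢ = 3.303 m³/s

3.30 m³/s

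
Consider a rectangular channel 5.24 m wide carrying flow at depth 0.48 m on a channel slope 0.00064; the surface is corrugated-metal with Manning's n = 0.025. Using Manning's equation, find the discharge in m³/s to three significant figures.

A = b·y = 5.24 × 0.48 = 2.515 m²
P = b + 2y = 5.24 + 2×0.48 = 6.200 m
R = A/P = 2.515/6.200 = 0.4057 m
Q = (1/n)·A·R^(2/3)·S^(1/2) = (1/0.025) × 2.515 × 0.4057^(2/3) × 0.00064^(1/2) = 1.395 m³/s

1.39 m³/s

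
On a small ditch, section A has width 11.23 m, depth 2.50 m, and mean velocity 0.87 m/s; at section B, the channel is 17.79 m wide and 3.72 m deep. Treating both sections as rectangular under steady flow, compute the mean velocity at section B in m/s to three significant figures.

Q = A₁V₁ = (11.23×2.50) × 0.87 = 24.43 m³/s
A₂ = 17.79 × 3.72 = 66.18 m²
V₂ = Q/A₂ = 24.43/66.18 = 0.3691 m/s

0.369 m/s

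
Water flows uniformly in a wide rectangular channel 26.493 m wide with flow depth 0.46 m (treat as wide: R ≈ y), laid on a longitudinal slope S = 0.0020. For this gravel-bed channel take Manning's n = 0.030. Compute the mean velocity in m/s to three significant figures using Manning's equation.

A = b·y = 26.493 × 0.46 = 12.19 m²
Wide channel: R ≈ y = 0.46 m
Q = (1/n)·A·R^(2/3)·S^(1/2) = (1/0.030) × 12.19 × 0.4600^(2/3) × 0.0020^(1/2) = 10.83 m³/s
V = Q/A = 10.83/12.19 = 0.8883 m/s

0.888 m/s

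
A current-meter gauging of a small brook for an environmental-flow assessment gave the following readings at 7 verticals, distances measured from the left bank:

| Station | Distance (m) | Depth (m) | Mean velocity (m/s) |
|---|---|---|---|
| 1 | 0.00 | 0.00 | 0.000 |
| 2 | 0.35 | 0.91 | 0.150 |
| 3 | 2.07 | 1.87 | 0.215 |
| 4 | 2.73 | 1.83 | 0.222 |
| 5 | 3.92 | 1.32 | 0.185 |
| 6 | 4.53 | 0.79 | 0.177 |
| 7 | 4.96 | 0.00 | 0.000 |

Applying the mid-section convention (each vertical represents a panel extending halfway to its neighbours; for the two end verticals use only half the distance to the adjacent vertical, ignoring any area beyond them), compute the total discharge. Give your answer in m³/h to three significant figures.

4640 m³/h

w_2 = (2.07 − 0.00)/2 = 1.035 m; q_2 = 0.150 × 0.91 × 1.035 = 0.1413 m³/s
w_3 = (2.73 − 0.35)/2 = 1.19 m; q_3 = 0.215 × 1.87 × 1.19 = 0.4784 m³/s
w_4 = (3.92 − 2.07)/2 = 0.925 m; q_4 = 0.222 × 1.83 × 0.925 = 0.3758 m³/s
w_5 = (4.53 − 2.73)/2 = 0.9 m; q_5 = 0.185 × 1.32 × 0.9 = 0.2198 m³/s
w_6 = (4.96 − 3.92)/2 = 0.52 m; q_6 = 0.177 × 0.79 × 0.52 = 0.07271 m³/s
Stations 1, 7 contribute zero (depth or velocity is 0).
Q = Σ qᵢ = 1.288 m³/s
= 1.288 × 3600 = 4637 m³/h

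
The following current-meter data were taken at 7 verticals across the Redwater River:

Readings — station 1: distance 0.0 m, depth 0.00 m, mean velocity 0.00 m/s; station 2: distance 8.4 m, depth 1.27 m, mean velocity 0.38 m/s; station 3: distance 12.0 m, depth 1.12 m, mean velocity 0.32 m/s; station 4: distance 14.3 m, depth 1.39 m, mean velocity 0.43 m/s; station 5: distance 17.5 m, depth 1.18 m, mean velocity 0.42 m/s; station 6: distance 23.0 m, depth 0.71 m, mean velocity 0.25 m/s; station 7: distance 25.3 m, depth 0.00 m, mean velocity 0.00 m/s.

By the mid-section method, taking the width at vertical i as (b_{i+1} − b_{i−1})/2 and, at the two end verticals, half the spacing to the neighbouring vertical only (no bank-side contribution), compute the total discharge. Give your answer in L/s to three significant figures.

w_2 = (12.0 − 0.0)/2 = 6 m; q_2 = 0.38 × 1.27 × 6 = 2.896 m³/s
w_3 = (14.3 − 8.4)/2 = 2.95 m; q_3 = 0.32 × 1.12 × 2.95 = 1.057 m³/s
w_4 = (17.5 − 12.0)/2 = 2.75 m; q_4 = 0.43 × 1.39 × 2.75 = 1.644 m³/s
w_5 = (23.0 − 14.3)/2 = 4.35 m; q_5 = 0.42 × 1.18 × 4.35 = 2.156 m³/s
w_6 = (25.3 − 17.5)/2 = 3.9 m; q_6 = 0.25 × 0.71 × 3.9 = 0.6923 m³/s
Stations 1, 7 contribute zero (depth or velocity is 0).
Q = Σ qᵢ = 8.445 m³/s
= 8.445 × 1000 = 8445 L/s

8440 L/s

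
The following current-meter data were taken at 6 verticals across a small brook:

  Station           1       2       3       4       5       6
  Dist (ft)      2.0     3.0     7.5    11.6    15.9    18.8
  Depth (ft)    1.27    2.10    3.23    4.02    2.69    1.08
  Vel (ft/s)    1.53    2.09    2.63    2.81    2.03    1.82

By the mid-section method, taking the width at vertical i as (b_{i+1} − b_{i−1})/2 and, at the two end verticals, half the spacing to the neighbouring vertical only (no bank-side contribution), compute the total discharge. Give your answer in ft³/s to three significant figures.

w_1 = (3.0 − 2.0)/2 = 0.5 ft; q_1 = 1.53 × 1.27 × 0.5 = 0.9716 ft³/s
w_2 = (7.5 − 2.0)/2 = 2.75 ft; q_2 = 2.09 × 2.10 × 2.75 = 12.07 ft³/s
w_3 = (11.6 − 3.0)/2 = 4.3 ft; q_3 = 2.63 × 3.23 × 4.3 = 36.53 ft³/s
w_4 = (15.9 − 7.5)/2 = 4.2 ft; q_4 = 2.81 × 4.02 × 4.2 = 47.44 ft³/s
w_5 = (18.8 − 11.6)/2 = 3.6 ft; q_5 = 2.03 × 2.69 × 3.6 = 19.66 ft³/s
w_6 = (18.8 − 15.9)/2 = 1.45 ft; q_6 = 1.82 × 1.08 × 1.45 = 2.850 ft³/s
Q = Σ qᵢ = 119.5 ft³/s

120 ft³/s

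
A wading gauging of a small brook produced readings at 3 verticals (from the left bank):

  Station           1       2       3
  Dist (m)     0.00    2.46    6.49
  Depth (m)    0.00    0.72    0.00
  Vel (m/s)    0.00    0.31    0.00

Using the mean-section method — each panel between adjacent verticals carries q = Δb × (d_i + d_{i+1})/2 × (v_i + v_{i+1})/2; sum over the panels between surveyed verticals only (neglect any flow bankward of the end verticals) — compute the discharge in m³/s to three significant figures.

Panel 1-2: Δb = 2.46 m, d̄ = (0.00+0.72)/2 = 0.36, v̄ = (0.00+0.31)/2 = 0.155 → q = 2.46×0.36×0.155 = 0.1373 m³/s
Panel 2-3: Δb = 4.03 m, d̄ = (0.72+0.00)/2 = 0.36, v̄ = (0.31+0.00)/2 = 0.155 → q = 4.03×0.36×0.155 = 0.2249 m³/s
Q = Σ q = 0.3621 m³/s

0.362 m³/s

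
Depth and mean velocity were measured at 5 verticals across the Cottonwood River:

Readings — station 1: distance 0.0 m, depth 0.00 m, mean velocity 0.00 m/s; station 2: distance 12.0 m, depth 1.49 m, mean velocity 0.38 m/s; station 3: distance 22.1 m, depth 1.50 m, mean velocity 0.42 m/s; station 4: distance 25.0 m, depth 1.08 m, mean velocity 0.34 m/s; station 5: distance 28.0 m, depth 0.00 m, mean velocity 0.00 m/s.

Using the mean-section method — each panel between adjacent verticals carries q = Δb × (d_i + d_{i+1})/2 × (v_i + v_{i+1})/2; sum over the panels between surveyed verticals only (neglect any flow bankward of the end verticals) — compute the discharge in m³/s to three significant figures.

9.44 m³/s

Panel 1-2: Δb = 12 m, d̄ = (0.00+1.49)/2 = 0.745, v̄ = (0.00+0.38)/2 = 0.19 → q = 12×0.745×0.19 = 1.699 m³/s
Panel 2-3: Δb = 10.1 m, d̄ = (1.49+1.50)/2 = 1.495, v̄ = (0.38+0.42)/2 = 0.4 → q = 10.1×1.495×0.4 = 6.040 m³/s
Panel 3-4: Δb = 2.9 m, d̄ = (1.50+1.08)/2 = 1.29, v̄ = (0.42+0.34)/2 = 0.38 → q = 2.9×1.29×0.38 = 1.422 m³/s
Panel 4-5: Δb = 3 m, d̄ = (1.08+0.00)/2 = 0.54, v̄ = (0.34+0.00)/2 = 0.17 → q = 3×0.54×0.17 = 0.2754 m³/s
Q = Σ q = 9.435 m³/s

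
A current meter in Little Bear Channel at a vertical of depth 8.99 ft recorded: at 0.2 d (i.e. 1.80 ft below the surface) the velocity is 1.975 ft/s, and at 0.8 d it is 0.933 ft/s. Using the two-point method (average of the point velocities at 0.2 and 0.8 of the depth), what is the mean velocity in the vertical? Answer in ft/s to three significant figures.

v̄ = (1.975 + 0.933) / 2 = 1.454 ft/s

1.45 ft/s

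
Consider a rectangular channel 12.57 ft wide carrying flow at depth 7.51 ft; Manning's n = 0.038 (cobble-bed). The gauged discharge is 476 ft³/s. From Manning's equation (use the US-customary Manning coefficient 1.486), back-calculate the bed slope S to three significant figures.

0.00322

A = b·y = 12.57 × 7.51 = 94.40 ft²
P = b + 2y = 12.57 + 2×7.51 = 27.59 ft
R = A/P = 94.40/27.59 = 3.422 ft
S = (Q·n / (1.486·A·R^(2/3)))² = (476×0.038 / (1.486×94.40×2.271))² = 0.003225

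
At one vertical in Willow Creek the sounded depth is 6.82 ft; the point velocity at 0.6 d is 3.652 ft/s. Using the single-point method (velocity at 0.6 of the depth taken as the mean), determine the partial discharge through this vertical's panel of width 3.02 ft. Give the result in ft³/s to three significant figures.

75.2 ft³/s

v̄ = v₀.₆ = 3.652 ft/s
q = v̄ × d × w = 3.652 × 6.82 × 3.02 = 75.22 ft³/s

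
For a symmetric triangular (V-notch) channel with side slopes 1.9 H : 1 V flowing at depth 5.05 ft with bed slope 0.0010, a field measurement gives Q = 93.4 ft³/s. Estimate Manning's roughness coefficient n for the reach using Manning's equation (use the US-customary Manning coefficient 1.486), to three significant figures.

0.0417

A = z·y² = 1.9×5.05² = 48.45 ft²
P = 2y√(1+z²) = 2×5.05×√(1+1.9²) = 21.69 ft
R = A/P = 48.45/21.69 = 2.234 ft
n = (1.486/Q)·A·R^(2/3)·S^(1/2) = (1.486/93.4) × 48.45 × 1.709 × 0.03162 = 0.04167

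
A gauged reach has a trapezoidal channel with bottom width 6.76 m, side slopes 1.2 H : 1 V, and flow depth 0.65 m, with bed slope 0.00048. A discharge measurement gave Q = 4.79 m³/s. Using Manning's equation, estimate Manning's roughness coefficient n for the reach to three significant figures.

0.0152

A = (b + z·y)·y = (6.76 + 1.2×0.65)×0.65 = 4.901 m²
P = b + 2y√(1+z²) = 6.76 + 2×0.65×√(1+1.2²) = 8.791 m
R = A/P = 4.901/8.791 = 0.5575 m
n = (1/Q)·A·R^(2/3)·S^(1/2) = (1/4.79) × 4.901 × 0.6774 × 0.02191 = 0.01518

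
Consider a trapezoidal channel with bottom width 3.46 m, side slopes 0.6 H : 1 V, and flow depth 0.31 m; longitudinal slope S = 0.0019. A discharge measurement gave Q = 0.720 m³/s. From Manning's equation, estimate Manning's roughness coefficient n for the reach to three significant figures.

A = (b + z·y)·y = (3.46 + 0.6×0.31)×0.31 = 1.130 m²
P = b + 2y√(1+z²) = 3.46 + 2×0.31×√(1+0.6²) = 4.183 m
R = A/P = 1.130/4.183 = 0.2702 m
n = (1/Q)·A·R^(2/3)·S^(1/2) = (1/0.720) × 1.130 × 0.4180 × 0.04359 = 0.02860

0.0286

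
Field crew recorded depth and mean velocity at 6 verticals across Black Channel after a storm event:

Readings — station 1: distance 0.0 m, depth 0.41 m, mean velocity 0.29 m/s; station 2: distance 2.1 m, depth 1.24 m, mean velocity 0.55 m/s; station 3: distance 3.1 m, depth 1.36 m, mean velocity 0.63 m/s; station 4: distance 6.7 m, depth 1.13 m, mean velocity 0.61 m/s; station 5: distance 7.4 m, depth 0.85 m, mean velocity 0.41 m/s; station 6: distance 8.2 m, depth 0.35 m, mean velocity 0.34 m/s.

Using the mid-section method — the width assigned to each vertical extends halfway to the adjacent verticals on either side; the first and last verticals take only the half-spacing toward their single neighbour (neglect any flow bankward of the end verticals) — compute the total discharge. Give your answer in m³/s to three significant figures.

w_1 = (2.1 − 0.0)/2 = 1.05 m; q_1 = 0.29 × 0.41 × 1.05 = 0.1248 m³/s
w_2 = (3.1 − 0.0)/2 = 1.55 m; q_2 = 0.55 × 1.24 × 1.55 = 1.057 m³/s
w_3 = (6.7 − 2.1)/2 = 2.3 m; q_3 = 0.63 × 1.36 × 2.3 = 1.971 m³/s
w_4 = (7.4 − 3.1)/2 = 2.15 m; q_4 = 0.61 × 1.13 × 2.15 = 1.482 m³/s
w_5 = (8.2 − 6.7)/2 = 0.75 m; q_5 = 0.41 × 0.85 × 0.75 = 0.2614 m³/s
w_6 = (8.2 − 7.4)/2 = 0.4 m; q_6 = 0.34 × 0.35 × 0.4 = 0.04760 m³/s
Q = Σ qᵢ = 4.944 m³/s

4.94 m³/s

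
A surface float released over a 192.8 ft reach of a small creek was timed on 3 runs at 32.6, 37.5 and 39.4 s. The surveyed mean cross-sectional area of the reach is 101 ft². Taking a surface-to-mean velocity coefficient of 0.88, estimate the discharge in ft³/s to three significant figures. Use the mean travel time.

t̄ = (32.6 + 37.5 + 39.4) / 3 = 36.5 s
v_surface = L / t̄ = 192.8 / 36.5 = 5.282 ft/s
v_mean = 0.88 × 5.282 = 4.648 ft/s
Q = A × v_mean = 101 × 4.648 = 469.5 ft³/s

469 ft³/s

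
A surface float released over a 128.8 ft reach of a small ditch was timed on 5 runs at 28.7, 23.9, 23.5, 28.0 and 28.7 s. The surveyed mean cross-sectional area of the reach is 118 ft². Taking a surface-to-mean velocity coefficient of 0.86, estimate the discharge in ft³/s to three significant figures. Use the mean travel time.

492 ft³/s

t̄ = (28.7 + 23.9 + 23.5 + 28.0 + 28.7) / 5 = 26.56 s
v_surface = L / t̄ = 128.8 / 26.56 = 4.849 ft/s
v_mean = 0.86 × 4.849 = 4.170 ft/s
Q = A × v_mean = 118 × 4.170 = 492.1 ft³/s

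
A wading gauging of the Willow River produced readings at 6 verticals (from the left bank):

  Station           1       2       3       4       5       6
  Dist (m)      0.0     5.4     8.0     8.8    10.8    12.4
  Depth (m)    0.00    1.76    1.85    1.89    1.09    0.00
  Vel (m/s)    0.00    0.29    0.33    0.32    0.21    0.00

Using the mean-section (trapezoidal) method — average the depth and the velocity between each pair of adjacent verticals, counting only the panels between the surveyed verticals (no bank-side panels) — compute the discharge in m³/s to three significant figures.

3.51 m³/s

Panel 1-2: Δb = 5.4 m, d̄ = (0.00+1.76)/2 = 0.88, v̄ = (0.00+0.29)/2 = 0.145 → q = 5.4×0.88×0.145 = 0.6890 m³/s
Panel 2-3: Δb = 2.6 m, d̄ = (1.76+1.85)/2 = 1.805, v̄ = (0.29+0.33)/2 = 0.31 → q = 2.6×1.805×0.31 = 1.455 m³/s
Panel 3-4: Δb = 0.8 m, d̄ = (1.85+1.89)/2 = 1.87, v̄ = (0.33+0.32)/2 = 0.325 → q = 0.8×1.87×0.325 = 0.4862 m³/s
Panel 4-5: Δb = 2 m, d̄ = (1.89+1.09)/2 = 1.49, v̄ = (0.32+0.21)/2 = 0.265 → q = 2×1.49×0.265 = 0.7897 m³/s
Panel 5-6: Δb = 1.6 m, d̄ = (1.09+0.00)/2 = 0.545, v̄ = (0.21+0.00)/2 = 0.105 → q = 1.6×0.545×0.105 = 0.09156 m³/s
Q = Σ q = 3.511 m³/s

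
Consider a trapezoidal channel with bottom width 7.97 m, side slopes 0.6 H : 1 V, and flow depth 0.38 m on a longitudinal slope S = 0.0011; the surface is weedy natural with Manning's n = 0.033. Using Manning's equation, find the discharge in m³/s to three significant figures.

A = (b + z·y)·y = (7.97 + 0.6×0.38)×0.38 = 3.115 m²
P = b + 2y√(1+z²) = 7.97 + 2×0.38×√(1+0.6²) = 8.856 m
R = A/P = 3.115/8.856 = 0.3518 m
Q = (1/n)·A·R^(2/3)·S^(1/2) = (1/0.033) × 3.115 × 0.3518^(2/3) × 0.0011^(1/2) = 1.560 m³/s

1.56 m³/s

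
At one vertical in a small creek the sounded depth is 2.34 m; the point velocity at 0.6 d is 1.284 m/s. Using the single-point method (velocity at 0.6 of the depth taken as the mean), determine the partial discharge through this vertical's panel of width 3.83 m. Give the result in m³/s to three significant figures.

v̄ = v₀.₆ = 1.284 m/s
q = v̄ × d × w = 1.284 × 2.34 × 3.83 = 11.51 m³/s

11.5 m³/s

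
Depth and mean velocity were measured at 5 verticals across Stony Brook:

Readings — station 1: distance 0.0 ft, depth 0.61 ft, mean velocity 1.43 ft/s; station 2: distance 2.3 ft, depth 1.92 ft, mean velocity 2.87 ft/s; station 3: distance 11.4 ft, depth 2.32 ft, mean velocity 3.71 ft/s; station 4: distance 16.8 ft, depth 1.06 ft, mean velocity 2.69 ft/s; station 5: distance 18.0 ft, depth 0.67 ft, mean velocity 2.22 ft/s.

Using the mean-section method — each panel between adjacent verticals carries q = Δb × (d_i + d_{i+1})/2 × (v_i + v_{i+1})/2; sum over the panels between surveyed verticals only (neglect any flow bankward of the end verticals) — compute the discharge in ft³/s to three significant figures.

Panel 1-2: Δb = 2.3 ft, d̄ = (0.61+1.92)/2 = 1.265, v̄ = (1.43+2.87)/2 = 2.15 → q = 2.3×1.265×2.15 = 6.255 ft³/s
Panel 2-3: Δb = 9.1 ft, d̄ = (1.92+2.32)/2 = 2.12, v̄ = (2.87+3.71)/2 = 3.29 → q = 9.1×2.12×3.29 = 63.47 ft³/s
Panel 3-4: Δb = 5.4 ft, d̄ = (2.32+1.06)/2 = 1.69, v̄ = (3.71+2.69)/2 = 3.2 → q = 5.4×1.69×3.2 = 29.20 ft³/s
Panel 4-5: Δb = 1.2 ft, d̄ = (1.06+0.67)/2 = 0.865, v̄ = (2.69+2.22)/2 = 2.455 → q = 1.2×0.865×2.455 = 2.548 ft³/s
Q = Σ q = 101.5 ft³/s

101 ft³/s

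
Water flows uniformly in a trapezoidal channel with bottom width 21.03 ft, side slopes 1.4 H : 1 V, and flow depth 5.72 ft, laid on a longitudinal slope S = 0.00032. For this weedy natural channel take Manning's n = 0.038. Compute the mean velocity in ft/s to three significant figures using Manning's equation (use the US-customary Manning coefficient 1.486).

1.79 ft/s

A = (b + z·y)·y = (21.03 + 1.4×5.72)×5.72 = 166.1 ft²
P = b + 2y√(1+z²) = 21.03 + 2×5.72×√(1+1.4²) = 40.71 ft
R = A/P = 166.1/40.71 = 4.080 ft
Q = (1.486/n)·A·R^(2/3)·S^(1/2) = (1.486/0.038) × 166.1 × 4.080^(2/3) × 0.00032^(1/2) = 296.7 ft³/s
V = Q/A = 296.7/166.1 = 1.786 ft/s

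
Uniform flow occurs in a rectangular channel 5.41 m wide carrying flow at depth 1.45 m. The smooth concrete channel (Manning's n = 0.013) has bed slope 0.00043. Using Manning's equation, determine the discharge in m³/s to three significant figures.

A = b·y = 5.41 × 1.45 = 7.845 m²
P = b + 2y = 5.41 + 2×1.45 = 8.310 m
R = A/P = 7.845/8.310 = 0.9440 m
Q = (1/n)·A·R^(2/3)·S^(1/2) = (1/0.013) × 7.845 × 0.9440^(2/3) × 0.00043^(1/2) = 12.04 m³/s

12.0 m³/s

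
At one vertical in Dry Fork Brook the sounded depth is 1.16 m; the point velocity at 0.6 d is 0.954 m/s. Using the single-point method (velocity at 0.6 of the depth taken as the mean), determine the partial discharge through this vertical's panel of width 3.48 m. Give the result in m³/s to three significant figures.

3.85 m³/s

v̄ = v₀.₆ = 0.954 m/s
q = v̄ × d × w = 0.9540 × 1.16 × 3.48 = 3.851 m³/s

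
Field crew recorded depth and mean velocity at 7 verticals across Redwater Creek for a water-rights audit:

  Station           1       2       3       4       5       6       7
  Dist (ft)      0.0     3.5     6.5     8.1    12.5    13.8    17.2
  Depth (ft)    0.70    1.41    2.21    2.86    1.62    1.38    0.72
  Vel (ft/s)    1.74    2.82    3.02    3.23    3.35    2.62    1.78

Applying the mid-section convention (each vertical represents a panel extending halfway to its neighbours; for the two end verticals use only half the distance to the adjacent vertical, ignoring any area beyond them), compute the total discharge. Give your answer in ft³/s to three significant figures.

w_1 = (3.5 − 0.0)/2 = 1.75 ft; q_1 = 1.74 × 0.70 × 1.75 = 2.132 ft³/s
w_2 = (6.5 − 0.0)/2 = 3.25 ft; q_2 = 2.82 × 1.41 × 3.25 = 12.92 ft³/s
w_3 = (8.1 − 3.5)/2 = 2.3 ft; q_3 = 3.02 × 2.21 × 2.3 = 15.35 ft³/s
w_4 = (12.5 − 6.5)/2 = 3 ft; q_4 = 3.23 × 2.86 × 3 = 27.71 ft³/s
w_5 = (13.8 − 8.1)/2 = 2.85 ft; q_5 = 3.35 × 1.62 × 2.85 = 15.47 ft³/s
w_6 = (17.2 − 12.5)/2 = 2.35 ft; q_6 = 2.62 × 1.38 × 2.35 = 8.497 ft³/s
w_7 = (17.2 − 13.8)/2 = 1.7 ft; q_7 = 1.78 × 0.72 × 1.7 = 2.179 ft³/s
Q = Σ qᵢ = 84.26 ft³/s

84.3 ft³/s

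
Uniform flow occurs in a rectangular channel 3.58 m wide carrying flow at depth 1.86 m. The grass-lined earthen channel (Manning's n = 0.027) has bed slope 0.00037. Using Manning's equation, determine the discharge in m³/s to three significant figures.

A = b·y = 3.58 × 1.86 = 6.659 m²
P = b + 2y = 3.58 + 2×1.86 = 7.300 m
R = A/P = 6.659/7.300 = 0.9122 m
Q = (1/n)·A·R^(2/3)·S^(1/2) = (1/0.027) × 6.659 × 0.9122^(2/3) × 0.00037^(1/2) = 4.462 m³/s

4.46 m³/s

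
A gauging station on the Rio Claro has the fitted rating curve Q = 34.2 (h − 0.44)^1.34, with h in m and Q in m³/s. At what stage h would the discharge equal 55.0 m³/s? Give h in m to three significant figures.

h − h₀ = (Q/C)^(1/b) = (55.0/34.2)^(1/1.34) = 1.426 m
h = 0.44 + 1.426 = 1.866 m

1.87 m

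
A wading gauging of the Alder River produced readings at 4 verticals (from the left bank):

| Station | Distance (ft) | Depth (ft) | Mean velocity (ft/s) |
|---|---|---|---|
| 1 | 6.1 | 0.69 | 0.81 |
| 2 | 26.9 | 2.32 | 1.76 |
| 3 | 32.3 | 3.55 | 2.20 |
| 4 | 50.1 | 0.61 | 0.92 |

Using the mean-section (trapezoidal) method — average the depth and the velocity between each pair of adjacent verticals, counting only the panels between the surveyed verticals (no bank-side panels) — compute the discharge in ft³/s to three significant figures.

129 ft³/s

Panel 1-2: Δb = 20.8 ft, d̄ = (0.69+2.32)/2 = 1.505, v̄ = (0.81+1.76)/2 = 1.285 → q = 20.8×1.505×1.285 = 40.23 ft³/s
Panel 2-3: Δb = 5.4 ft, d̄ = (2.32+3.55)/2 = 2.935, v̄ = (1.76+2.20)/2 = 1.98 → q = 5.4×2.935×1.98 = 31.38 ft³/s
Panel 3-4: Δb = 17.8 ft, d̄ = (3.55+0.61)/2 = 2.08, v̄ = (2.20+0.92)/2 = 1.56 → q = 17.8×2.08×1.56 = 57.76 ft³/s
Q = Σ q = 129.4 ft³/s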